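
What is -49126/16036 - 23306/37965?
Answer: -1119401803/304403370 ≈ -3.6774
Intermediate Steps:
-49126/16036 - 23306/37965 = -49126*1/16036 - 23306*1/37965 = -24563/8018 - 23306/37965 = -1119401803/304403370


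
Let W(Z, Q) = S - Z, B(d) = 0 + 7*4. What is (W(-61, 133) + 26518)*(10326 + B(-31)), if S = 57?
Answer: 275789144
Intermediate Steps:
B(d) = 28 (B(d) = 0 + 28 = 28)
W(Z, Q) = 57 - Z
(W(-61, 133) + 26518)*(10326 + B(-31)) = ((57 - 1*(-61)) + 26518)*(10326 + 28) = ((57 + 61) + 26518)*10354 = (118 + 26518)*10354 = 26636*10354 = 275789144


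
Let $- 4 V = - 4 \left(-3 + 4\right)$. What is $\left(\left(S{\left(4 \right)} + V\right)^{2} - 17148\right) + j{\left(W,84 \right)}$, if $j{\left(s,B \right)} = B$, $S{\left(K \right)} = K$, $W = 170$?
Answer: $-17039$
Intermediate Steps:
$V = 1$ ($V = - \frac{\left(-4\right) \left(-3 + 4\right)}{4} = - \frac{\left(-4\right) 1}{4} = \left(- \frac{1}{4}\right) \left(-4\right) = 1$)
$\left(\left(S{\left(4 \right)} + V\right)^{2} - 17148\right) + j{\left(W,84 \right)} = \left(\left(4 + 1\right)^{2} - 17148\right) + 84 = \left(5^{2} - 17148\right) + 84 = \left(25 - 17148\right) + 84 = -17123 + 84 = -17039$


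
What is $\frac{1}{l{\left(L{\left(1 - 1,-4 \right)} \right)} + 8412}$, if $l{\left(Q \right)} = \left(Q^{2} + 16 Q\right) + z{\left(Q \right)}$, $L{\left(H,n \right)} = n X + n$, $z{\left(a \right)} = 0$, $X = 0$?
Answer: $\frac{1}{8364} \approx 0.00011956$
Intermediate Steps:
$L{\left(H,n \right)} = n$ ($L{\left(H,n \right)} = n 0 + n = 0 + n = n$)
$l{\left(Q \right)} = Q^{2} + 16 Q$ ($l{\left(Q \right)} = \left(Q^{2} + 16 Q\right) + 0 = Q^{2} + 16 Q$)
$\frac{1}{l{\left(L{\left(1 - 1,-4 \right)} \right)} + 8412} = \frac{1}{- 4 \left(16 - 4\right) + 8412} = \frac{1}{\left(-4\right) 12 + 8412} = \frac{1}{-48 + 8412} = \frac{1}{8364}$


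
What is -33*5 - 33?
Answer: -198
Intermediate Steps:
-33*5 - 33 = -165 - 33 = -198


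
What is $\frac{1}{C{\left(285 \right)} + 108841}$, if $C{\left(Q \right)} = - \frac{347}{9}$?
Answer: $\frac{9}{979222} \approx 9.191 \cdot 10^{-6}$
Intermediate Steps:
$C{\left(Q \right)} = - \frac{347}{9}$ ($C{\left(Q \right)} = \left(-347\right) \frac{1}{9} = - \frac{347}{9}$)
$\frac{1}{C{\left(285 \right)} + 108841} = \frac{1}{- \frac{347}{9} + 108841} = \frac{1}{\frac{979222}{9}} = \frac{9}{979222}$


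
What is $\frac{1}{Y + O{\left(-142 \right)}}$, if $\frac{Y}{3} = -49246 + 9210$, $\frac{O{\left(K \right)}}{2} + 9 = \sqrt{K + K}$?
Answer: $- \frac{60063}{7215128506} - \frac{i \sqrt{71}}{3607564253} \approx -8.3246 \cdot 10^{-6} - 2.3357 \cdot 10^{-9} i$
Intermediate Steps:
$O{\left(K \right)} = -18 + 2 \sqrt{2} \sqrt{K}$ ($O{\left(K \right)} = -18 + 2 \sqrt{K + K} = -18 + 2 \sqrt{2 K} = -18 + 2 \sqrt{2} \sqrt{K}$)
$Y = -120108$ ($Y = 3 \left(-49246 + 9210\right) = 3 \left(-40036\right) = -120108$)
$\frac{1}{Y + O{\left(-142 \right)}} = \frac{1}{-120108 - \left(18 - 2 \sqrt{2} \sqrt{-142}\right)} = \frac{1}{-120108 - \left(18 - 2 \sqrt{2} i \sqrt{142}\right)} = \frac{1}{-120108 - \left(18 - 4 i \sqrt{71}\right)} = \frac{1}{-120126 + 4 i \sqrt{71}}$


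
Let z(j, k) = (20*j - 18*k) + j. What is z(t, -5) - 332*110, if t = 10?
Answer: -36220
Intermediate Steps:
z(j, k) = -18*k + 21*j (z(j, k) = (-18*k + 20*j) + j = -18*k + 21*j)
z(t, -5) - 332*110 = (-18*(-5) + 21*10) - 332*110 = (90 + 210) - 36520 = 300 - 36520 = -36220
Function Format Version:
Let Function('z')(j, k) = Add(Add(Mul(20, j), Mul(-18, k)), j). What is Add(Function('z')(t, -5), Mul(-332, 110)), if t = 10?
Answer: -36220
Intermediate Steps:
Function('z')(j, k) = Add(Mul(-18, k), Mul(21, j)) (Function('z')(j, k) = Add(Add(Mul(-18, k), Mul(20, j)), j) = Add(Mul(-18, k), Mul(21, j)))
Add(Function('z')(t, -5), Mul(-332, 110)) = Add(Add(Mul(-18, -5), Mul(21, 10)), Mul(-332, 110)) = Add(Add(90, 210), -36520) = Add(300, -36520) = -36220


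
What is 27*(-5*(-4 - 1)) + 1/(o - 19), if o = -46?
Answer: 43874/65 ≈ 674.98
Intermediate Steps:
27*(-5*(-4 - 1)) + 1/(o - 19) = 27*(-5*(-4 - 1)) + 1/(-46 - 19) = 27*(-5*(-5)) + 1/(-65) = 27*25 - 1/65 = 675 - 1/65 = 43874/65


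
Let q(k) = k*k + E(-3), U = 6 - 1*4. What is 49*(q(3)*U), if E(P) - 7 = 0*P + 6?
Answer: 2156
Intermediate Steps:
E(P) = 13 (E(P) = 7 + (0*P + 6) = 7 + (0 + 6) = 7 + 6 = 13)
U = 2 (U = 6 - 4 = 2)
q(k) = 13 + k² (q(k) = k*k + 13 = k² + 13 = 13 + k²)
49*(q(3)*U) = 49*((13 + 3²)*2) = 49*((13 + 9)*2) = 49*(22*2) = 49*44 = 2156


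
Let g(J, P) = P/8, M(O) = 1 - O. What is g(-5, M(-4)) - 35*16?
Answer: -4475/8 ≈ -559.38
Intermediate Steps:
g(J, P) = P/8 (g(J, P) = P*(⅛) = P/8)
g(-5, M(-4)) - 35*16 = (1 - 1*(-4))/8 - 35*16 = (1 + 4)/8 - 560 = (⅛)*5 - 560 = 5/8 - 560 = -4475/8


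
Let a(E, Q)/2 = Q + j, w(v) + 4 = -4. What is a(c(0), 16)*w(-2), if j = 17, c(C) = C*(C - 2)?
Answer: -528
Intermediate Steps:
w(v) = -8 (w(v) = -4 - 4 = -8)
c(C) = C*(-2 + C)
a(E, Q) = 34 + 2*Q (a(E, Q) = 2*(Q + 17) = 2*(17 + Q) = 34 + 2*Q)
a(c(0), 16)*w(-2) = (34 + 2*16)*(-8) = (34 + 32)*(-8) = 66*(-8) = -528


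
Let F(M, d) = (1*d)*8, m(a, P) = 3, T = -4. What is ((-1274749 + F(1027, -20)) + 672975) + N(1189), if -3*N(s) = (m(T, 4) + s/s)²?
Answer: -1805818/3 ≈ -6.0194e+5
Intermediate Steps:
F(M, d) = 8*d (F(M, d) = d*8 = 8*d)
N(s) = -16/3 (N(s) = -(3 + s/s)²/3 = -(3 + 1)²/3 = -⅓*4² = -⅓*16 = -16/3)
((-1274749 + F(1027, -20)) + 672975) + N(1189) = ((-1274749 + 8*(-20)) + 672975) - 16/3 = ((-1274749 - 160) + 672975) - 16/3 = (-1274909 + 672975) - 16/3 = -601934 - 16/3 = -1805818/3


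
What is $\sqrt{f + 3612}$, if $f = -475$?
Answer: $\sqrt{3137} \approx 56.009$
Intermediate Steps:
$\sqrt{f + 3612} = \sqrt{-475 + 3612} = \sqrt{3137}$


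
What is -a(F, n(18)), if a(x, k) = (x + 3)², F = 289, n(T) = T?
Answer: -85264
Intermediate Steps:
a(x, k) = (3 + x)²
-a(F, n(18)) = -(3 + 289)² = -1*292² = -1*85264 = -85264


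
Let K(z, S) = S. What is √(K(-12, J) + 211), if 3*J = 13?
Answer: √1938/3 ≈ 14.674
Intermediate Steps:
J = 13/3 (J = (⅓)*13 = 13/3 ≈ 4.3333)
√(K(-12, J) + 211) = √(13/3 + 211) = √(646/3) = √1938/3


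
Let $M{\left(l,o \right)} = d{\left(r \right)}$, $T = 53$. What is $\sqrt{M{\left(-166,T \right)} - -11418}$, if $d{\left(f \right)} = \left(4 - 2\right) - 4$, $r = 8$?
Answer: $2 \sqrt{2854} \approx 106.85$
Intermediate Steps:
$d{\left(f \right)} = -2$ ($d{\left(f \right)} = 2 - 4 = -2$)
$M{\left(l,o \right)} = -2$
$\sqrt{M{\left(-166,T \right)} - -11418} = \sqrt{-2 - -11418} = \sqrt{-2 + 11418} = \sqrt{11416} = 2 \sqrt{2854}$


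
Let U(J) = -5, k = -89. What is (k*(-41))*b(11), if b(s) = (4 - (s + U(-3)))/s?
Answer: -7298/11 ≈ -663.45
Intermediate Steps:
b(s) = (9 - s)/s (b(s) = (4 - (s - 5))/s = (4 - (-5 + s))/s = (4 + (5 - s))/s = (9 - s)/s)
(k*(-41))*b(11) = (-89*(-41))*((9 - 1*11)/11) = 3649*((9 - 11)/11) = 3649*((1/11)*(-2)) = 3649*(-2/11) = -7298/11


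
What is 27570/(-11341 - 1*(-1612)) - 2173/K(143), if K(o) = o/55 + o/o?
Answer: -11800205/19458 ≈ -606.45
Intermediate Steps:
K(o) = 1 + o/55 (K(o) = o*(1/55) + 1 = o/55 + 1 = 1 + o/55)
27570/(-11341 - 1*(-1612)) - 2173/K(143) = 27570/(-11341 - 1*(-1612)) - 2173/(1 + (1/55)*143) = 27570/(-11341 + 1612) - 2173/(1 + 13/5) = 27570/(-9729) - 2173/18/5 = 27570*(-1/9729) - 2173*5/18 = -9190/3243 - 10865/18 = -11800205/19458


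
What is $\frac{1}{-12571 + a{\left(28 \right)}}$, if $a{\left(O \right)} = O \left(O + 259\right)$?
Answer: $- \frac{1}{4535} \approx -0.00022051$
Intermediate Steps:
$a{\left(O \right)} = O \left(259 + O\right)$
$\frac{1}{-12571 + a{\left(28 \right)}} = \frac{1}{-12571 + 28 \left(259 + 28\right)} = \frac{1}{-12571 + 28 \cdot 287} = \frac{1}{-12571 + 8036} = \frac{1}{-4535} = - \frac{1}{4535}$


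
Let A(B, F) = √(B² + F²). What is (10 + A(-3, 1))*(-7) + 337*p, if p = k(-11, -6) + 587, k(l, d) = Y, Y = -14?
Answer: 193031 - 7*√10 ≈ 1.9301e+5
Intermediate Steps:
k(l, d) = -14
p = 573 (p = -14 + 587 = 573)
(10 + A(-3, 1))*(-7) + 337*p = (10 + √((-3)² + 1²))*(-7) + 337*573 = (10 + √(9 + 1))*(-7) + 193101 = (10 + √10)*(-7) + 193101 = (-70 - 7*√10) + 193101 = 193031 - 7*√10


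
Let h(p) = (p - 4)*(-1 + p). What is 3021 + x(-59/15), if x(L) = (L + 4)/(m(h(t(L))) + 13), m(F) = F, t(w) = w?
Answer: 35439366/11731 ≈ 3021.0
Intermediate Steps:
h(p) = (-1 + p)*(-4 + p) (h(p) = (-4 + p)*(-1 + p) = (-1 + p)*(-4 + p))
x(L) = (4 + L)/(17 + L² - 5*L) (x(L) = (L + 4)/((4 + L² - 5*L) + 13) = (4 + L)/(17 + L² - 5*L))
3021 + x(-59/15) = 3021 + (4 - 59/15)/(17 + (-59/15)² - (-295)/15) = 3021 + (4 - 59*1/15)/(17 + (-59*1/15)² - (-295)/15) = 3021 + (4 - 59/15)/(17 + (-59/15)² - 5*(-59/15)) = 3021 + (1/15)/(17 + 3481/225 + 59/3) = 3021 + (1/15)/(11731/225) = 3021 + (225/11731)*(1/15) = 3021 + 15/11731 = 35439366/11731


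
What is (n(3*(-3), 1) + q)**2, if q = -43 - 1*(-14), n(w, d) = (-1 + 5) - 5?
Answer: 900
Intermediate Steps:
n(w, d) = -1 (n(w, d) = 4 - 5 = -1)
q = -29 (q = -43 + 14 = -29)
(n(3*(-3), 1) + q)**2 = (-1 - 29)**2 = (-30)**2 = 900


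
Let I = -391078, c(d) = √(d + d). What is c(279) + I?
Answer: -391078 + 3*√62 ≈ -3.9105e+5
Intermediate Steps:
c(d) = √2*√d (c(d) = √(2*d) = √2*√d)
c(279) + I = √2*√279 - 391078 = √2*(3*√31) - 391078 = 3*√62 - 391078 = -391078 + 3*√62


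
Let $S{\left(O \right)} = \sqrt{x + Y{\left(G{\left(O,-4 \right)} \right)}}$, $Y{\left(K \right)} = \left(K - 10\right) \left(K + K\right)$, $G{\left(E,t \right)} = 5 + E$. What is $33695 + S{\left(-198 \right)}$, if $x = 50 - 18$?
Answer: $33695 + 3 \sqrt{8710} \approx 33975.0$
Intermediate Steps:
$Y{\left(K \right)} = 2 K \left(-10 + K\right)$ ($Y{\left(K \right)} = \left(-10 + K\right) 2 K = 2 K \left(-10 + K\right)$)
$x = 32$ ($x = 50 - 18 = 32$)
$S{\left(O \right)} = \sqrt{32 + 2 \left(-5 + O\right) \left(5 + O\right)}$ ($S{\left(O \right)} = \sqrt{32 + 2 \left(5 + O\right) \left(-10 + \left(5 + O\right)\right)} = \sqrt{32 + 2 \left(5 + O\right) \left(-5 + O\right)} = \sqrt{32 + 2 \left(-5 + O\right) \left(5 + O\right)}$)
$33695 + S{\left(-198 \right)} = 33695 + \sqrt{-18 + 2 \left(-198\right)^{2}} = 33695 + \sqrt{-18 + 2 \cdot 39204} = 33695 + \sqrt{-18 + 78408} = 33695 + \sqrt{78390} = 33695 + 3 \sqrt{8710}$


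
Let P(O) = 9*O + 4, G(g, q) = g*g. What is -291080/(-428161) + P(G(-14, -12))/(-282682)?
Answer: 40763043956/60516703901 ≈ 0.67358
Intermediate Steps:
G(g, q) = g**2
P(O) = 4 + 9*O
-291080/(-428161) + P(G(-14, -12))/(-282682) = -291080/(-428161) + (4 + 9*(-14)**2)/(-282682) = -291080*(-1/428161) + (4 + 9*196)*(-1/282682) = 291080/428161 + (4 + 1764)*(-1/282682) = 291080/428161 + 1768*(-1/282682) = 291080/428161 - 884/141341 = 40763043956/60516703901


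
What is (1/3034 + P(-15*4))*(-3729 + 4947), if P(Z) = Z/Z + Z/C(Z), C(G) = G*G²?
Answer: 1109296951/910200 ≈ 1218.7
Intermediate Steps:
C(G) = G³
P(Z) = 1 + Z⁻² (P(Z) = Z/Z + Z/(Z³) = 1 + Z/Z³ = 1 + Z⁻²)
(1/3034 + P(-15*4))*(-3729 + 4947) = (1/3034 + (1 + (-15*4)⁻²))*(-3729 + 4947) = (1/3034 + (1 + (-60)⁻²))*1218 = (1/3034 + (1 + 1/3600))*1218 = (1/3034 + 3601/3600)*1218 = (5464517/5461200)*1218 = 1109296951/910200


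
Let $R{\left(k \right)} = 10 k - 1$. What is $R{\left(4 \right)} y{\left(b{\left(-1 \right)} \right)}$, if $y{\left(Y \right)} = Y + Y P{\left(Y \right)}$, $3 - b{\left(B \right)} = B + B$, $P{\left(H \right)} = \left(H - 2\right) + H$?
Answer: $1755$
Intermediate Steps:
$R{\left(k \right)} = -1 + 10 k$
$P{\left(H \right)} = -2 + 2 H$ ($P{\left(H \right)} = \left(-2 + H\right) + H = -2 + 2 H$)
$b{\left(B \right)} = 3 - 2 B$ ($b{\left(B \right)} = 3 - \left(B + B\right) = 3 - 2 B$)
$y{\left(Y \right)} = Y + Y \left(-2 + 2 Y\right)$
$R{\left(4 \right)} y{\left(b{\left(-1 \right)} \right)} = \left(-1 + 10 \cdot 4\right) \left(3 - -2\right) \left(-1 + 2 \left(3 - -2\right)\right) = \left(-1 + 40\right) \left(3 + 2\right) \left(-1 + 2 \left(3 + 2\right)\right) = 39 \cdot 5 \left(-1 + 2 \cdot 5\right) = 39 \cdot 5 \left(-1 + 10\right) = 39 \cdot 5 \cdot 9 = 39 \cdot 45 = 1755$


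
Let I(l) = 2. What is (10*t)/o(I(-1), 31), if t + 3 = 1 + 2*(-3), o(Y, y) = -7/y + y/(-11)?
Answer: 13640/519 ≈ 26.281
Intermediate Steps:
o(Y, y) = -7/y - y/11 (o(Y, y) = -7/y + y*(-1/11) = -7/y - y/11)
t = -8 (t = -3 + (1 + 2*(-3)) = -3 + (1 - 6) = -3 - 5 = -8)
(10*t)/o(I(-1), 31) = (10*(-8))/(-7/31 - 1/11*31) = -80/(-7*1/31 - 31/11) = -80/(-7/31 - 31/11) = -80/(-1038/341) = -80*(-341/1038) = 13640/519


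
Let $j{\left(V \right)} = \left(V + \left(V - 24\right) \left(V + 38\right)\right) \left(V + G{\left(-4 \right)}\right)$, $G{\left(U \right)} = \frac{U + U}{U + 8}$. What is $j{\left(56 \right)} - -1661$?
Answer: $167117$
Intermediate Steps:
$G{\left(U \right)} = \frac{2 U}{8 + U}$
$j{\left(V \right)} = \left(-2 + V\right) \left(V + \left(-24 + V\right) \left(38 + V\right)\right)$ ($j{\left(V \right)} = \left(V + \left(V - 24\right) \left(V + 38\right)\right) \left(V + 2 \left(-4\right) \frac{1}{8 - 4}\right) = \left(V + \left(-24 + V\right) \left(38 + V\right)\right) \left(V + 2 \left(-4\right) \frac{1}{4}\right) = \left(V + \left(-24 + V\right) \left(38 + V\right)\right) \left(V - 2\right) = \left(V + \left(-24 + V\right) \left(38 + V\right)\right) \left(-2 + V\right) = \left(-2 + V\right) \left(V + \left(-24 + V\right) \left(38 + V\right)\right)$)
$j{\left(56 \right)} - -1661 = \left(1824 + 56^{3} - 52752 + 13 \cdot 56^{2}\right) - -1661 = \left(1824 + 175616 - 52752 + 13 \cdot 3136\right) + 1661 = \left(1824 + 175616 - 52752 + 40768\right) + 1661 = 165456 + 1661 = 167117$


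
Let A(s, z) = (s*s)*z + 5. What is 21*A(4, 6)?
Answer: 2121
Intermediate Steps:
A(s, z) = 5 + z*s² (A(s, z) = s²*z + 5 = z*s² + 5 = 5 + z*s²)
21*A(4, 6) = 21*(5 + 6*4²) = 21*(5 + 6*16) = 21*(5 + 96) = 21*101 = 2121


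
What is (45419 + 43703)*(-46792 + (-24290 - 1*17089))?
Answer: -7857975862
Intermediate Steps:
(45419 + 43703)*(-46792 + (-24290 - 1*17089)) = 89122*(-46792 + (-24290 - 17089)) = 89122*(-46792 - 41379) = 89122*(-88171) = -7857975862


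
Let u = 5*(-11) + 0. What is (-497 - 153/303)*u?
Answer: 2763640/101 ≈ 27363.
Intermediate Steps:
u = -55 (u = -55 + 0 = -55)
(-497 - 153/303)*u = (-497 - 153/303)*(-55) = (-497 - 153*1/303)*(-55) = (-497 - 51/101)*(-55) = -50248/101*(-55) = 2763640/101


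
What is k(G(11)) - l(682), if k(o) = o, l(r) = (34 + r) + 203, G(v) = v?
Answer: -908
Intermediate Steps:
l(r) = 237 + r
k(G(11)) - l(682) = 11 - (237 + 682) = 11 - 1*919 = 11 - 919 = -908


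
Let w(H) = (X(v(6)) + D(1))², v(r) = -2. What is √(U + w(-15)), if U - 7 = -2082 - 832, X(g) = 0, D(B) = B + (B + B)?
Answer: 3*I*√322 ≈ 53.833*I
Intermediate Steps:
D(B) = 3*B (D(B) = B + 2*B = 3*B)
w(H) = 9 (w(H) = (0 + 3*1)² = (0 + 3)² = 3² = 9)
U = -2907 (U = 7 + (-2082 - 832) = 7 - 2914 = -2907)
√(U + w(-15)) = √(-2907 + 9) = √(-2898) = 3*I*√322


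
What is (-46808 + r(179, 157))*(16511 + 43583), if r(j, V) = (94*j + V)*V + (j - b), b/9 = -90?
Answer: 157477048128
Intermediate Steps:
b = -810 (b = 9*(-90) = -810)
r(j, V) = 810 + j + V*(V + 94*j) (r(j, V) = (94*j + V)*V + (j - 1*(-810)) = (V + 94*j)*V + (j + 810) = V*(V + 94*j) + (810 + j) = 810 + j + V*(V + 94*j))
(-46808 + r(179, 157))*(16511 + 43583) = (-46808 + (810 + 179 + 157² + 94*157*179))*(16511 + 43583) = (-46808 + (810 + 179 + 24649 + 2641682))*60094 = (-46808 + 2667320)*60094 = 2620512*60094 = 157477048128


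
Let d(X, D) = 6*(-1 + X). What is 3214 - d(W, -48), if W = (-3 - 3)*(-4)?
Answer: 3076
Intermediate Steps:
W = 24 (W = -6*(-4) = 24)
d(X, D) = -6 + 6*X
3214 - d(W, -48) = 3214 - (-6 + 6*24) = 3214 - (-6 + 144) = 3214 - 1*138 = 3214 - 138 = 3076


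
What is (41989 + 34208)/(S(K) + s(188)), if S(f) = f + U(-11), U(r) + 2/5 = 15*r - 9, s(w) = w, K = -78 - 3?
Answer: -380985/337 ≈ -1130.5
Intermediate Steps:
K = -81
U(r) = -47/5 + 15*r (U(r) = -2/5 + (15*r - 9) = -2/5 + (-9 + 15*r) = -47/5 + 15*r)
S(f) = -872/5 + f (S(f) = f + (-47/5 + 15*(-11)) = f + (-47/5 - 165) = f - 872/5 = -872/5 + f)
(41989 + 34208)/(S(K) + s(188)) = (41989 + 34208)/((-872/5 - 81) + 188) = 76197/(-1277/5 + 188) = 76197/(-337/5) = 76197*(-5/337) = -380985/337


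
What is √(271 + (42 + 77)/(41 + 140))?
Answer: √8899770/181 ≈ 16.482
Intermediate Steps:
√(271 + (42 + 77)/(41 + 140)) = √(271 + 119/181) = √(49170/181) = √8899770/181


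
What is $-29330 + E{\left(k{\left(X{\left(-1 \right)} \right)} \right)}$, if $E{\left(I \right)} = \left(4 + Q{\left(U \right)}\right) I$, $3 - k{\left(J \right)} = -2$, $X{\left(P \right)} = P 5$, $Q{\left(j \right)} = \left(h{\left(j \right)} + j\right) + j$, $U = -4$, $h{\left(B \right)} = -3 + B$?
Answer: $-29385$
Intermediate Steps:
$Q{\left(j \right)} = -3 + 3 j$ ($Q{\left(j \right)} = \left(\left(-3 + j\right) + j\right) + j = \left(-3 + 2 j\right) + j = -3 + 3 j$)
$X{\left(P \right)} = 5 P$
$k{\left(J \right)} = 5$ ($k{\left(J \right)} = 3 - -2 = 3 + 2 = 5$)
$E{\left(I \right)} = - 11 I$ ($E{\left(I \right)} = \left(4 + \left(-3 + 3 \left(-4\right)\right)\right) I = \left(4 - 15\right) I = - 11 I$)
$-29330 + E{\left(k{\left(X{\left(-1 \right)} \right)} \right)} = -29330 - 55 = -29385$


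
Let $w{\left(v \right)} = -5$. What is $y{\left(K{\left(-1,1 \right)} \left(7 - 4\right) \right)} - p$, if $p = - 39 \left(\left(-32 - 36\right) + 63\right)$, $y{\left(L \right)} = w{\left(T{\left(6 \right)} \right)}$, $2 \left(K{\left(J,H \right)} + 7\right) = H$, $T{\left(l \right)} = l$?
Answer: $-200$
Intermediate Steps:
$K{\left(J,H \right)} = -7 + \frac{H}{2}$
$y{\left(L \right)} = -5$
$p = 195$ ($p = - 39 \left(-68 + 63\right) = \left(-39\right) \left(-5\right) = 195$)
$y{\left(K{\left(-1,1 \right)} \left(7 - 4\right) \right)} - p = -5 - 195 = -200$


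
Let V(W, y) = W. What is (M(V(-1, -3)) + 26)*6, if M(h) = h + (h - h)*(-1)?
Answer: 150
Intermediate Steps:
M(h) = h (M(h) = h + 0*(-1) = h + 0 = h)
(M(V(-1, -3)) + 26)*6 = (-1 + 26)*6 = 25*6 = 150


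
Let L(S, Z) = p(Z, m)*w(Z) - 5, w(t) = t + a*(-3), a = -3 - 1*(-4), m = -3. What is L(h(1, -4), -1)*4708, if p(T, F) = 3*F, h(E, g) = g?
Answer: 145948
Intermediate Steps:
a = 1 (a = -3 + 4 = 1)
w(t) = -3 + t (w(t) = t + 1*(-3) = t - 3 = -3 + t)
L(S, Z) = 22 - 9*Z (L(S, Z) = (3*(-3))*(-3 + Z) - 5 = -9*(-3 + Z) - 5 = (27 - 9*Z) - 5 = 22 - 9*Z)
L(h(1, -4), -1)*4708 = (22 - 9*(-1))*4708 = (22 + 9)*4708 = 31*4708 = 145948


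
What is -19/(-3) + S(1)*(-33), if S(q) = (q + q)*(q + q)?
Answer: -377/3 ≈ -125.67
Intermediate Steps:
S(q) = 4*q² (S(q) = (2*q)*(2*q) = 4*q²)
-19/(-3) + S(1)*(-33) = -19/(-3) + (4*1²)*(-33) = -19*(-⅓) + (4*1)*(-33) = 19/3 + 4*(-33) = 19/3 - 132 = -377/3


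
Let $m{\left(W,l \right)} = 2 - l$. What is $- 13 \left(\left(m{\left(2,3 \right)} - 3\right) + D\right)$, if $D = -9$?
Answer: $169$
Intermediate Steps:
$- 13 \left(\left(m{\left(2,3 \right)} - 3\right) + D\right) = - 13 \left(\left(\left(2 - 3\right) - 3\right) - 9\right) = - 13 \left(\left(-1 - 3\right) - 9\right) = - 13 \left(-4 - 9\right) = \left(-13\right) \left(-13\right) = 169$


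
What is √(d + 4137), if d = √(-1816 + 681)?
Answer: √(4137 + I*√1135) ≈ 64.32 + 0.2619*I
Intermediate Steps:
d = I*√1135 (d = √(-1135) = I*√1135 ≈ 33.69*I)
√(d + 4137) = √(I*√1135 + 4137) = √(4137 + I*√1135)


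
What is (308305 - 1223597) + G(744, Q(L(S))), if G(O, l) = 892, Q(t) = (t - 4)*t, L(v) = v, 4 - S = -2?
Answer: -914400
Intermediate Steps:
S = 6 (S = 4 - 1*(-2) = 4 + 2 = 6)
Q(t) = t*(-4 + t) (Q(t) = (-4 + t)*t = t*(-4 + t))
(308305 - 1223597) + G(744, Q(L(S))) = (308305 - 1223597) + 892 = -915292 + 892 = -914400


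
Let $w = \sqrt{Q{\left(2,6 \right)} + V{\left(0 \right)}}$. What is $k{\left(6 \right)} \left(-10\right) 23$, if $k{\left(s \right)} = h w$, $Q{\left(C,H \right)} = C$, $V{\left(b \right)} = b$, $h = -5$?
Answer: $1150 \sqrt{2} \approx 1626.3$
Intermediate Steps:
$w = \sqrt{2}$ ($w = \sqrt{2 + 0} = \sqrt{2} \approx 1.4142$)
$k{\left(s \right)} = - 5 \sqrt{2}$
$k{\left(6 \right)} \left(-10\right) 23 = - 5 \sqrt{2} \left(-10\right) 23 = 50 \sqrt{2} \cdot 23 = 1150 \sqrt{2}$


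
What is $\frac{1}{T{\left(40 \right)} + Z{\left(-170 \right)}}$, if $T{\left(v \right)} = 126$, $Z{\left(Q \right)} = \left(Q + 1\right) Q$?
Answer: $\frac{1}{28856} \approx 3.4655 \cdot 10^{-5}$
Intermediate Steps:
$Z{\left(Q \right)} = Q \left(1 + Q\right)$ ($Z{\left(Q \right)} = \left(1 + Q\right) Q = Q \left(1 + Q\right)$)
$\frac{1}{T{\left(40 \right)} + Z{\left(-170 \right)}} = \frac{1}{126 - 170 \left(1 - 170\right)} = \frac{1}{126 - -28730} = \frac{1}{126 + 28730} = \frac{1}{28856}$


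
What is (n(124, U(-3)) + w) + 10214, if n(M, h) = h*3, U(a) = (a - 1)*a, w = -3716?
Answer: 6534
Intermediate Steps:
U(a) = a*(-1 + a) (U(a) = (-1 + a)*a = a*(-1 + a))
n(M, h) = 3*h
(n(124, U(-3)) + w) + 10214 = (3*(-3*(-1 - 3)) - 3716) + 10214 = (3*(-3*(-4)) - 3716) + 10214 = (3*12 - 3716) + 10214 = (36 - 3716) + 10214 = -3680 + 10214 = 6534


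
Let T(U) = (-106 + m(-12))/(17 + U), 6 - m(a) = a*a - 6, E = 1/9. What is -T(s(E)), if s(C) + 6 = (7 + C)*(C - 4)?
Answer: -19278/1349 ≈ -14.291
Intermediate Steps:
E = ⅑ ≈ 0.11111
s(C) = -6 + (-4 + C)*(7 + C) (s(C) = -6 + (7 + C)*(C - 4) = -6 + (7 + C)*(-4 + C) = -6 + (-4 + C)*(7 + C))
m(a) = 12 - a² (m(a) = 6 - (a*a - 6) = 6 - (a² - 6) = 6 - (-6 + a²) = 6 + (6 - a²) = 12 - a²)
T(U) = -238/(17 + U) (T(U) = (-106 + (12 - 1*(-12)²))/(17 + U) = (-106 + (12 - 1*144))/(17 + U) = (-106 + (12 - 144))/(17 + U) = (-106 - 132)/(17 + U) = -238/(17 + U))
-T(s(E)) = -(-238)/(17 + (-34 + (⅑)² + 3*(⅑))) = -(-238)/(17 + (-34 + 1/81 + ⅓)) = -(-238)/(17 - 2726/81) = -(-238)/(-1349/81) = -(-238)*(-81)/1349 = -1*19278/1349 = -19278/1349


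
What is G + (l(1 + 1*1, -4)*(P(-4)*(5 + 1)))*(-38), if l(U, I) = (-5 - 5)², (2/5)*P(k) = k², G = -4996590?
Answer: -5908590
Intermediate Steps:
P(k) = 5*k²/2
l(U, I) = 100 (l(U, I) = (-10)² = 100)
G + (l(1 + 1*1, -4)*(P(-4)*(5 + 1)))*(-38) = -4996590 + (100*(((5/2)*(-4)²)*(5 + 1)))*(-38) = -4996590 + (100*(((5/2)*16)*6))*(-38) = -4996590 + (100*(40*6))*(-38) = -4996590 + (100*240)*(-38) = -4996590 + 24000*(-38) = -4996590 - 912000 = -5908590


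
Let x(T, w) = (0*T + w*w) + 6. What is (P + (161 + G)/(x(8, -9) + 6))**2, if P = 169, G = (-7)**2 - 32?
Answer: 252651025/8649 ≈ 29212.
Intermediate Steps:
G = 17 (G = 49 - 32 = 17)
x(T, w) = 6 + w**2 (x(T, w) = (0 + w**2) + 6 = w**2 + 6 = 6 + w**2)
(P + (161 + G)/(x(8, -9) + 6))**2 = (169 + (161 + 17)/((6 + (-9)**2) + 6))**2 = (169 + 178/((6 + 81) + 6))**2 = (169 + 178/(87 + 6))**2 = (169 + 178/93)**2 = (15895/93)**2 = 252651025/8649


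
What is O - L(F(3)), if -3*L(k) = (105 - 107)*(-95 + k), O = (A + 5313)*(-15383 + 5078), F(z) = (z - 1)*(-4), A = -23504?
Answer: 562374971/3 ≈ 1.8746e+8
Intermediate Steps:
F(z) = 4 - 4*z (F(z) = (-1 + z)*(-4) = 4 - 4*z)
O = 187458255 (O = (-23504 + 5313)*(-15383 + 5078) = -18191*(-10305) = 187458255)
L(k) = -190/3 + 2*k/3 (L(k) = -(105 - 107)*(-95 + k)/3 = -(-2)*(-95 + k)/3 = -(190 - 2*k)/3 = -190/3 + 2*k/3)
O - L(F(3)) = 187458255 - (-190/3 + 2*(4 - 4*3)/3) = 187458255 - (-190/3 + 2*(4 - 12)/3) = 187458255 - (-190/3 + (2/3)*(-8)) = 187458255 - (-190/3 - 16/3) = 187458255 - 1*(-206/3) = 187458255 + 206/3 = 562374971/3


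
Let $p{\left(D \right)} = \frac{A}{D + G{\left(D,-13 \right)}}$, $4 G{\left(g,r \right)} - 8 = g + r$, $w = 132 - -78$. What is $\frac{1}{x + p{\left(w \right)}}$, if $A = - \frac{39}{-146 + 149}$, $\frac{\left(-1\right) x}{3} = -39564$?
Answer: $\frac{1045}{124033088} \approx 8.4252 \cdot 10^{-6}$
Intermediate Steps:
$x = 118692$ ($x = \left(-3\right) \left(-39564\right) = 118692$)
$w = 210$ ($w = 132 + 78 = 210$)
$G{\left(g,r \right)} = 2 + \frac{g}{4} + \frac{r}{4}$ ($G{\left(g,r \right)} = 2 + \frac{g + r}{4} = 2 + \left(\frac{g}{4} + \frac{r}{4}\right) = 2 + \frac{g}{4} + \frac{r}{4}$)
$A = -13$ ($A = - \frac{39}{3} = \left(-39\right) \frac{1}{3} = -13$)
$p{\left(D \right)} = - \frac{13}{- \frac{5}{4} + \frac{5 D}{4}}$ ($p{\left(D \right)} = - \frac{13}{D + \left(2 + \frac{D}{4} + \frac{1}{4} \left(-13\right)\right)} = - \frac{13}{D + \left(2 + \frac{D}{4} - \frac{13}{4}\right)} = - \frac{13}{D + \left(- \frac{5}{4} + \frac{D}{4}\right)} = - \frac{13}{- \frac{5}{4} + \frac{5 D}{4}}$)
$\frac{1}{x + p{\left(w \right)}} = \frac{1}{118692 - \frac{52}{-5 + 5 \cdot 210}} = \frac{1}{118692 - \frac{52}{-5 + 1050}} = \frac{1}{118692 - \frac{52}{1045}} = \frac{1}{\frac{124033088}{1045}} = \frac{1045}{124033088}$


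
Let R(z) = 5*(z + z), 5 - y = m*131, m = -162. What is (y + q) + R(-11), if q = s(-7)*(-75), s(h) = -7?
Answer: 21642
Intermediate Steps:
y = 21227 (y = 5 - (-162)*131 = 5 - 1*(-21222) = 5 + 21222 = 21227)
R(z) = 10*z (R(z) = 5*(2*z) = 10*z)
q = 525 (q = -7*(-75) = 525)
(y + q) + R(-11) = (21227 + 525) + 10*(-11) = 21752 - 110 = 21642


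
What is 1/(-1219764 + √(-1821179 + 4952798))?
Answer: -406588/495940361359 - √3131619/1487821084077 ≈ -8.2102e-7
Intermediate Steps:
1/(-1219764 + √(-1821179 + 4952798)) = 1/(-1219764 + √3131619)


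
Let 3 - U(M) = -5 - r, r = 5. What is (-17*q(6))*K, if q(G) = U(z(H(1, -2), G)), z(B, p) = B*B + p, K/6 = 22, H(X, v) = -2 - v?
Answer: -29172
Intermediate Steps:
K = 132 (K = 6*22 = 132)
z(B, p) = p + B² (z(B, p) = B² + p = p + B²)
U(M) = 13 (U(M) = 3 - (-5 - 1*5) = 3 - (-5 - 5) = 3 - 1*(-10) = 3 + 10 = 13)
q(G) = 13
(-17*q(6))*K = -17*13*132 = -221*132 = -29172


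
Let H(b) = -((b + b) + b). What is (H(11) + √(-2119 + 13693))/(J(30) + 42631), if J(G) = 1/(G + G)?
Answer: -1980/2557861 + 180*√1286/2557861 ≈ 0.0017495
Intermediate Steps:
J(G) = 1/(2*G)
H(b) = -3*b (H(b) = -(2*b + b) = -3*b)
(H(11) + √(-2119 + 13693))/(J(30) + 42631) = (-3*11 + √(-2119 + 13693))/((½)/30 + 42631) = (-33 + √11574)/((½)*(1/30) + 42631) = (-33 + 3*√1286)/(1/60 + 42631) = (-33 + 3*√1286)/(2557861/60) = (-33 + 3*√1286)*(60/2557861) = -1980/2557861 + 180*√1286/2557861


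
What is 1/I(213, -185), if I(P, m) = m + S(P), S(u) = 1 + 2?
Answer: -1/182 ≈ -0.0054945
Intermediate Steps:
S(u) = 3
I(P, m) = 3 + m (I(P, m) = m + 3 = 3 + m)
1/I(213, -185) = 1/(3 - 185) = 1/(-182) = -1/182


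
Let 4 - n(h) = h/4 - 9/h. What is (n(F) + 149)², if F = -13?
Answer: 65431921/2704 ≈ 24198.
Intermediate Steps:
n(h) = 4 + 9/h - h/4 (n(h) = 4 - (h/4 - 9/h) = 4 - (-9/h + h/4) = 4 + (9/h - h/4) = 4 + 9/h - h/4)
(n(F) + 149)² = ((4 + 9/(-13) - ¼*(-13)) + 149)² = ((4 + 9*(-1/13) + 13/4) + 149)² = ((4 - 9/13 + 13/4) + 149)² = (341/52 + 149)² = (8089/52)² = 65431921/2704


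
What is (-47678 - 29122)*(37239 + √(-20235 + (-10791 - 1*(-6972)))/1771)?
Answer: -2859955200 - 76800*I*√24054/1771 ≈ -2.86e+9 - 6725.7*I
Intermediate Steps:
(-47678 - 29122)*(37239 + √(-20235 + (-10791 - 1*(-6972)))/1771) = -76800*(37239 + √(-20235 + (-10791 + 6972))*(1/1771)) = -76800*(37239 + √(-20235 - 3819)*(1/1771)) = -76800*(37239 + √(-24054)*(1/1771)) = -76800*(37239 + (I*√24054)*(1/1771)) = -76800*(37239 + I*√24054/1771) = -2859955200 - 76800*I*√24054/1771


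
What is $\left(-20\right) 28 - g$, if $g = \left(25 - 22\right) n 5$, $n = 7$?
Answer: $-665$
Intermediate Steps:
$g = 105$ ($g = \left(25 - 22\right) 7 \cdot 5 = 3 \cdot 35 = 105$)
$\left(-20\right) 28 - g = \left(-20\right) 28 - 105 = -560 - 105 = -665$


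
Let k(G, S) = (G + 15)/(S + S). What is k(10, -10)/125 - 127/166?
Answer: -6433/8300 ≈ -0.77506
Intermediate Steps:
k(G, S) = (15 + G)/(2*S) (k(G, S) = (15 + G)/((2*S)) = (15 + G)*(1/(2*S)) = (15 + G)/(2*S))
k(10, -10)/125 - 127/166 = ((1/2)*(15 + 10)/(-10))/125 - 127/166 = ((1/2)*(-1/10)*25)*(1/125) - 127*1/166 = -5/4*1/125 - 127/166 = -1/100 - 127/166 = -6433/8300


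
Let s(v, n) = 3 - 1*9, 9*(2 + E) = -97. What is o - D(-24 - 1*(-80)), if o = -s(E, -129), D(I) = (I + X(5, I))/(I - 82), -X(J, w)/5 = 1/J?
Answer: 211/26 ≈ 8.1154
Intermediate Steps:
E = -115/9 (E = -2 + (⅑)*(-97) = -2 - 97/9 = -115/9 ≈ -12.778)
X(J, w) = -5/J
s(v, n) = -6 (s(v, n) = 3 - 9 = -6)
D(I) = (-1 + I)/(-82 + I) (D(I) = (I - 5/5)/(I - 82) = (I - 5*⅕)/(-82 + I) = (I - 1)/(-82 + I) = (-1 + I)/(-82 + I))
o = 6 (o = -1*(-6) = 6)
o - D(-24 - 1*(-80)) = 6 - (-1 + (-24 - 1*(-80)))/(-82 + (-24 - 1*(-80))) = 6 - (-1 + (-24 + 80))/(-82 + (-24 + 80)) = 6 - (-1 + 56)/(-82 + 56) = 6 - 55/(-26) = 6 - (-1)*55/26 = 6 - 1*(-55/26) = 6 + 55/26 = 211/26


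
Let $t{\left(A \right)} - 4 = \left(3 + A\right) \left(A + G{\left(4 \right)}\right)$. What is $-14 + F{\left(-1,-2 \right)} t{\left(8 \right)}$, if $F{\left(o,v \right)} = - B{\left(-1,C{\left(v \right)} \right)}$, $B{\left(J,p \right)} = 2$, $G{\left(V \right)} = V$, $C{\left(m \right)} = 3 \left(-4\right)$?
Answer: $-286$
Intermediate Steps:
$C{\left(m \right)} = -12$
$t{\left(A \right)} = 4 + \left(3 + A\right) \left(4 + A\right)$ ($t{\left(A \right)} = 4 + \left(3 + A\right) \left(A + 4\right) = 4 + \left(3 + A\right) \left(4 + A\right)$)
$F{\left(o,v \right)} = -2$ ($F{\left(o,v \right)} = \left(-1\right) 2 = -2$)
$-14 + F{\left(-1,-2 \right)} t{\left(8 \right)} = -14 - 2 \left(16 + 8^{2} + 7 \cdot 8\right) = -14 - 2 \left(16 + 64 + 56\right) = -14 - 272 = -286$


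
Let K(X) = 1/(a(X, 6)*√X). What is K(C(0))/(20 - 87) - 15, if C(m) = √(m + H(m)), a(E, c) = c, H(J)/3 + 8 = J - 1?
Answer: -15 + 3^(¼)*I^(3/2)/1206 ≈ -15.001 + 0.00077165*I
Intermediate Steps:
H(J) = -27 + 3*J (H(J) = -24 + 3*(J - 1) = -24 + 3*(-1 + J) = -24 + (-3 + 3*J) = -27 + 3*J)
C(m) = √(-27 + 4*m) (C(m) = √(m + (-27 + 3*m)) = √(-27 + 4*m))
K(X) = 1/(6*√X)
K(C(0))/(20 - 87) - 15 = (1/(6*√(√(-27 + 4*0))))/(20 - 87) - 15 = (1/(6*√(√(-27 + 0))))/(-67) - 15 = (1/(6*√(√(-27))))*(-1/67) - 15 = (1/(6*√(3*I*√3)))*(-1/67) - 15 = ((3^(¼)*(-I^(3/2))/3)/6)*(-1/67) - 15 = -3^(¼)*I^(3/2)/18*(-1/67) - 15 = 3^(¼)*I^(3/2)/1206 - 15 = -15 + 3^(¼)*I^(3/2)/1206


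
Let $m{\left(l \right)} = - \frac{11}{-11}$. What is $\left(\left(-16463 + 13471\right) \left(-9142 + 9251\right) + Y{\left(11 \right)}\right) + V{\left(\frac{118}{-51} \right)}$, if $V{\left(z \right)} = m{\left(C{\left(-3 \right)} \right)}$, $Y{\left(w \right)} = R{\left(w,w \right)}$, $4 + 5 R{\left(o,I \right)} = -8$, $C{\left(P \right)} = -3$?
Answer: $- \frac{1630647}{5} \approx -3.2613 \cdot 10^{5}$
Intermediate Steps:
$m{\left(l \right)} = 1$ ($m{\left(l \right)} = \left(-11\right) \left(- \frac{1}{11}\right) = 1$)
$R{\left(o,I \right)} = - \frac{12}{5}$ ($R{\left(o,I \right)} = - \frac{4}{5} + \frac{1}{5} \left(-8\right) = - \frac{4}{5} - \frac{8}{5} = - \frac{12}{5}$)
$Y{\left(w \right)} = - \frac{12}{5}$
$V{\left(z \right)} = 1$
$\left(\left(-16463 + 13471\right) \left(-9142 + 9251\right) + Y{\left(11 \right)}\right) + V{\left(\frac{118}{-51} \right)} = \left(\left(-16463 + 13471\right) \left(-9142 + 9251\right) - \frac{12}{5}\right) + 1 = \left(\left(-2992\right) 109 - \frac{12}{5}\right) + 1 = \left(-326128 - \frac{12}{5}\right) + 1 = - \frac{1630652}{5} + 1 = - \frac{1630647}{5}$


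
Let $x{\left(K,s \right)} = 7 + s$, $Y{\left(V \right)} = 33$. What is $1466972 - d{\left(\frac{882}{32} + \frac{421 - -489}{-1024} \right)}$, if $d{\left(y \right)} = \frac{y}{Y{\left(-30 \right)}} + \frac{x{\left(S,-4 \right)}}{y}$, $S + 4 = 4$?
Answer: $\frac{338501628395279}{230748672} \approx 1.467 \cdot 10^{6}$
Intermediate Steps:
$S = 0$ ($S = -4 + 4 = 0$)
$d{\left(y \right)} = \frac{3}{y} + \frac{y}{33}$ ($d{\left(y \right)} = \frac{y}{33} + \frac{7 - 4}{y} = y \frac{1}{33} + \frac{3}{y} = \frac{y}{33} + \frac{3}{y} = \frac{3}{y} + \frac{y}{33}$)
$1466972 - d{\left(\frac{882}{32} + \frac{421 - -489}{-1024} \right)} = 1466972 - \left(\frac{3}{\frac{882}{32} + \frac{421 - -489}{-1024}} + \frac{\frac{882}{32} + \frac{421 - -489}{-1024}}{33}\right) = 1466972 - \left(\frac{3}{882 \cdot \frac{1}{32} + \left(421 + 489\right) \left(- \frac{1}{1024}\right)} + \frac{882 \cdot \frac{1}{32} + \left(421 + 489\right) \left(- \frac{1}{1024}\right)}{33}\right) = 1466972 - \left(\frac{3}{\frac{441}{16} + 910 \left(- \frac{1}{1024}\right)} + \frac{\frac{441}{16} + 910 \left(- \frac{1}{1024}\right)}{33}\right) = 1466972 - \left(\frac{3}{\frac{441}{16} - \frac{455}{512}} + \frac{\frac{441}{16} - \frac{455}{512}}{33}\right) = 1466972 - \left(\frac{3}{\frac{13657}{512}} + \frac{1}{33} \cdot \frac{13657}{512}\right) = 1466972 - \left(3 \cdot \frac{512}{13657} + \frac{13657}{16896}\right) = 1466972 - \left(\frac{1536}{13657} + \frac{13657}{16896}\right) = 1466972 - \frac{212465905}{230748672} = \frac{338501628395279}{230748672}$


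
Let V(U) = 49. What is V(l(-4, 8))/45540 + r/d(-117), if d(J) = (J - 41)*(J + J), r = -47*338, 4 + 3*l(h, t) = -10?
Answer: -1541959/3597660 ≈ -0.42860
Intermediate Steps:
l(h, t) = -14/3 (l(h, t) = -4/3 + (⅓)*(-10) = -4/3 - 10/3 = -14/3)
r = -15886
d(J) = 2*J*(-41 + J) (d(J) = (-41 + J)*(2*J) = 2*J*(-41 + J))
V(l(-4, 8))/45540 + r/d(-117) = 49/45540 - 15886*(-1/(234*(-41 - 117))) = 49*(1/45540) - 15886/(2*(-117)*(-158)) = 49/45540 - 15886/36972 = 49/45540 - 15886*1/36972 = 49/45540 - 611/1422 = -1541959/3597660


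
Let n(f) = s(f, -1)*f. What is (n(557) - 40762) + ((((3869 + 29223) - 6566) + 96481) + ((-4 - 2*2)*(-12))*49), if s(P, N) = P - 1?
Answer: 396641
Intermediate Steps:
s(P, N) = -1 + P
n(f) = f*(-1 + f) (n(f) = (-1 + f)*f = f*(-1 + f))
(n(557) - 40762) + ((((3869 + 29223) - 6566) + 96481) + ((-4 - 2*2)*(-12))*49) = (557*(-1 + 557) - 40762) + ((((3869 + 29223) - 6566) + 96481) + ((-4 - 2*2)*(-12))*49) = (557*556 - 40762) + (((33092 - 6566) + 96481) + ((-4 - 4)*(-12))*49) = (309692 - 40762) + ((26526 + 96481) - 8*(-12)*49) = 268930 + (123007 + 96*49) = 268930 + (123007 + 4704) = 268930 + 127711 = 396641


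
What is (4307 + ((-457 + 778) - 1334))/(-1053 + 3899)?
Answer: 1647/1423 ≈ 1.1574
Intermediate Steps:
(4307 + ((-457 + 778) - 1334))/(-1053 + 3899) = (4307 + (321 - 1334))/2846 = (4307 - 1013)*(1/2846) = 3294*(1/2846) = 1647/1423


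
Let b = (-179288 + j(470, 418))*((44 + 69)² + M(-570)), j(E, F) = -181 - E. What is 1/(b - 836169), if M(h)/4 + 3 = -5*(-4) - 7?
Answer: -1/2305674820 ≈ -4.3371e-10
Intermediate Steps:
M(h) = 40 (M(h) = -12 + 4*(-5*(-4) - 7) = -12 + 4*(20 - 7) = -12 + 4*13 = -12 + 52 = 40)
b = -2304838651 (b = (-179288 + (-181 - 1*470))*((44 + 69)² + 40) = (-179288 + (-181 - 470))*(113² + 40) = (-179288 - 651)*(12769 + 40) = -179939*12809 = -2304838651)
1/(b - 836169) = 1/(-2304838651 - 836169) = 1/(-2305674820) = -1/2305674820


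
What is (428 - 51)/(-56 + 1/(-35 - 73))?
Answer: -40716/6049 ≈ -6.7310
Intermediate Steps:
(428 - 51)/(-56 + 1/(-35 - 73)) = 377/(-56 + 1/(-108)) = 377/(-56 - 1/108) = 377/(-6049/108) = 377*(-108/6049) = -40716/6049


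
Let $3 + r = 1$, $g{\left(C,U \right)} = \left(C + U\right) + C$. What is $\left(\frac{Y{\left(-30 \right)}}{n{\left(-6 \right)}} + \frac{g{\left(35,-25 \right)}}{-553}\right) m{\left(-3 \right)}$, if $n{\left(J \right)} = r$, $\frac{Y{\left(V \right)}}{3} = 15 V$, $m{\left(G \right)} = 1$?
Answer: $\frac{373230}{553} \approx 674.92$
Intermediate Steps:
$g{\left(C,U \right)} = U + 2 C$
$Y{\left(V \right)} = 45 V$ ($Y{\left(V \right)} = 3 \cdot 15 V = 45 V$)
$r = -2$ ($r = -3 + 1 = -2$)
$n{\left(J \right)} = -2$
$\left(\frac{Y{\left(-30 \right)}}{n{\left(-6 \right)}} + \frac{g{\left(35,-25 \right)}}{-553}\right) m{\left(-3 \right)} = \left(\frac{45 \left(-30\right)}{-2} + \frac{-25 + 2 \cdot 35}{-553}\right) 1 = \left(\left(-1350\right) \left(- \frac{1}{2}\right) + \left(-25 + 70\right) \left(- \frac{1}{553}\right)\right) 1 = \left(675 + 45 \left(- \frac{1}{553}\right)\right) 1 = \left(675 - \frac{45}{553}\right) 1 = \frac{373230}{553} \cdot 1 = \frac{373230}{553}$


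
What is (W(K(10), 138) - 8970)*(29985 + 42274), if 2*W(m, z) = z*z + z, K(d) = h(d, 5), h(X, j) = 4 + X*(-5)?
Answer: 44872839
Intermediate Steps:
h(X, j) = 4 - 5*X
K(d) = 4 - 5*d
W(m, z) = z/2 + z²/2 (W(m, z) = (z*z + z)/2 = (z² + z)/2 = (z + z²)/2 = z/2 + z²/2)
(W(K(10), 138) - 8970)*(29985 + 42274) = ((½)*138*(1 + 138) - 8970)*(29985 + 42274) = ((½)*138*139 - 8970)*72259 = (9591 - 8970)*72259 = 621*72259 = 44872839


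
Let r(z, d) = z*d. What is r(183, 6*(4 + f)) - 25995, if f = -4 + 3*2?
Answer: -19407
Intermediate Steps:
f = 2 (f = -4 + 6 = 2)
r(z, d) = d*z
r(183, 6*(4 + f)) - 25995 = (6*(4 + 2))*183 - 25995 = (6*6)*183 - 25995 = 36*183 - 25995 = 6588 - 25995 = -19407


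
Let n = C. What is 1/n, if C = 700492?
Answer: 1/700492 ≈ 1.4276e-6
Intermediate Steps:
n = 700492
1/n = 1/700492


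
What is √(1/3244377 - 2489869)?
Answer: 2*I*√6552079142620122681/3244377 ≈ 1577.9*I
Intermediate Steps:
√(1/3244377 - 2489869) = √(-8078073716612/3244377) = 2*I*√6552079142620122681/3244377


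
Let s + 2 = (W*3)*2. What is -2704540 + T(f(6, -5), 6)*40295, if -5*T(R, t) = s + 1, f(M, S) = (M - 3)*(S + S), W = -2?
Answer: -2599773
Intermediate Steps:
f(M, S) = 2*S*(-3 + M) (f(M, S) = (-3 + M)*(2*S) = 2*S*(-3 + M))
s = -14 (s = -2 - 2*3*2 = -2 - 6*2 = -2 - 12 = -14)
T(R, t) = 13/5 (T(R, t) = -(-14 + 1)/5 = -⅕*(-13) = 13/5)
-2704540 + T(f(6, -5), 6)*40295 = -2704540 + (13/5)*40295 = -2704540 + 104767 = -2599773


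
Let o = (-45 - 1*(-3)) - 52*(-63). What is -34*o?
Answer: -109956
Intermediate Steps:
o = 3234 (o = (-45 + 3) + 3276 = -42 + 3276 = 3234)
-34*o = -34*3234 = -109956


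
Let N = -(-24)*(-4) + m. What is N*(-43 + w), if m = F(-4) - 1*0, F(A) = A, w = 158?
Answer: -11500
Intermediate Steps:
m = -4 (m = -4 - 1*0 = -4 + 0 = -4)
N = -100 (N = -(-24)*(-4) - 4 = -8*12 - 4 = -96 - 4 = -100)
N*(-43 + w) = -100*(-43 + 158) = -100*115 = -11500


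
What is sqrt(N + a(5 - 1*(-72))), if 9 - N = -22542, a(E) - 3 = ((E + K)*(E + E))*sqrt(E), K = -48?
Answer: sqrt(22554 + 4466*sqrt(77)) ≈ 248.48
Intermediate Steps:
a(E) = 3 + 2*E**(3/2)*(-48 + E) (a(E) = 3 + ((E - 48)*(E + E))*sqrt(E) = 3 + ((-48 + E)*(2*E))*sqrt(E) = 3 + (2*E*(-48 + E))*sqrt(E) = 3 + 2*E**(3/2)*(-48 + E))
N = 22551 (N = 9 - 1*(-22542) = 9 + 22542 = 22551)
sqrt(N + a(5 - 1*(-72))) = sqrt(22551 + (3 - 96*(5 - 1*(-72))**(3/2) + 2*(5 - 1*(-72))**(5/2))) = sqrt(22551 + (3 - 96*(5 + 72)**(3/2) + 2*(5 + 72)**(5/2))) = sqrt(22551 + (3 - 7392*sqrt(77) + 2*77**(5/2))) = sqrt(22551 + (3 - 7392*sqrt(77) + 2*(5929*sqrt(77)))) = sqrt(22551 + (3 - 7392*sqrt(77) + 11858*sqrt(77))) = sqrt(22551 + (3 + 4466*sqrt(77))) = sqrt(22554 + 4466*sqrt(77))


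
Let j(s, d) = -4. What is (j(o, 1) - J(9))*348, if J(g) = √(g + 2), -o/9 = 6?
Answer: -1392 - 348*√11 ≈ -2546.2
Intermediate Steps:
o = -54 (o = -9*6 = -54)
J(g) = √(2 + g)
(j(o, 1) - J(9))*348 = (-4 - √(2 + 9))*348 = (-4 - √11)*348 = -1392 - 348*√11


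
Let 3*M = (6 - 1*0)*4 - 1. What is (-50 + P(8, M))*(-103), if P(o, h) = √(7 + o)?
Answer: 5150 - 103*√15 ≈ 4751.1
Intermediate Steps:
M = 23/3 (M = ((6 - 1*0)*4 - 1)/3 = ((6 + 0)*4 - 1)/3 = (6*4 - 1)/3 = (24 - 1)/3 = (⅓)*23 = 23/3 ≈ 7.6667)
(-50 + P(8, M))*(-103) = (-50 + √(7 + 8))*(-103) = (-50 + √15)*(-103) = 5150 - 103*√15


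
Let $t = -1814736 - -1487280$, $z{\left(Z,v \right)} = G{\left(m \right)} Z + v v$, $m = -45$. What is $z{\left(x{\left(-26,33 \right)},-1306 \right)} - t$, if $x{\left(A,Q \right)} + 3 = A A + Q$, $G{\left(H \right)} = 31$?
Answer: $2054978$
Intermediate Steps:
$x{\left(A,Q \right)} = -3 + Q + A^{2}$ ($x{\left(A,Q \right)} = -3 + \left(A A + Q\right) = -3 + \left(A^{2} + Q\right) = -3 + \left(Q + A^{2}\right) = -3 + Q + A^{2}$)
$z{\left(Z,v \right)} = v^{2} + 31 Z$ ($z{\left(Z,v \right)} = 31 Z + v v = 31 Z + v^{2} = v^{2} + 31 Z$)
$t = -327456$ ($t = -1814736 + 1487280 = -327456$)
$z{\left(x{\left(-26,33 \right)},-1306 \right)} - t = \left(\left(-1306\right)^{2} + 31 \left(-3 + 33 + \left(-26\right)^{2}\right)\right) - -327456 = \left(1705636 + 31 \left(-3 + 33 + 676\right)\right) + 327456 = \left(1705636 + 31 \cdot 706\right) + 327456 = \left(1705636 + 21886\right) + 327456 = 1727522 + 327456 = 2054978$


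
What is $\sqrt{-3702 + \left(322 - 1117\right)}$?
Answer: $i \sqrt{4497} \approx 67.06 i$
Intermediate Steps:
$\sqrt{-3702 + \left(322 - 1117\right)} = \sqrt{-3702 - 795} = \sqrt{-4497} = i \sqrt{4497}$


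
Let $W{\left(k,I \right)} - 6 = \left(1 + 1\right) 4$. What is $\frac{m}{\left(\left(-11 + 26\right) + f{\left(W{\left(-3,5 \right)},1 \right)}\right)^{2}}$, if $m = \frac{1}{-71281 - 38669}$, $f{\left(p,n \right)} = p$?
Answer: $- \frac{1}{92467950} \approx -1.0815 \cdot 10^{-8}$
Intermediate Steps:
$W{\left(k,I \right)} = 14$ ($W{\left(k,I \right)} = 6 + \left(1 + 1\right) 4 = 6 + 2 \cdot 4 = 6 + 8 = 14$)
$m = - \frac{1}{109950}$ ($m = \frac{1}{-109950} = - \frac{1}{109950} \approx -9.095 \cdot 10^{-6}$)
$\frac{m}{\left(\left(-11 + 26\right) + f{\left(W{\left(-3,5 \right)},1 \right)}\right)^{2}} = - \frac{1}{109950 \left(\left(-11 + 26\right) + 14\right)^{2}} = - \frac{1}{109950 \left(15 + 14\right)^{2}} = - \frac{1}{109950 \cdot 29^{2}} = - \frac{1}{109950 \cdot 841} = \left(- \frac{1}{109950}\right) \frac{1}{841} = - \frac{1}{92467950}$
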